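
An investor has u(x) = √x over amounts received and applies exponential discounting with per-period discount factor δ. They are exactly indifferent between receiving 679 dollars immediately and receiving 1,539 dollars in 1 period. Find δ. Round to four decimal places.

Indifference means u(679) = δ · u(1539), so δ = u(679)/u(1539).
With u(x) = √x: δ = √679/√1539 = √(679/1539) = 0.66423.

δ ≈ 0.6642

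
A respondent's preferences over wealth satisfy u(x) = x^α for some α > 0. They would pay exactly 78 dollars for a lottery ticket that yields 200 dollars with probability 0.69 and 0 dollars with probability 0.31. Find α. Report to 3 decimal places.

The lottery's expected utility is 0.69·u(200) + 0.31·u(0) = 0.69·200^α (since u(0) = 0 for α > 0).
Indifference: 78^α = 0.69·200^α, so (78/200)^α = 0.69.
Take logs: α = ln 0.69 / ln(78/200) ≈ 0.39407.

α ≈ 0.394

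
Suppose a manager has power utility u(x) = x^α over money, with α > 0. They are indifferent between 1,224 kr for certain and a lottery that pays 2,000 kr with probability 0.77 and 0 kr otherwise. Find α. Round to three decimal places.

EU(lottery) = 0.77·2000^α + 0.23·0 = 0.77·2000^α.
Equating: 1224^α = 0.77·2000^α, i.e. 0.6120^α = 0.77.
α = ln(0.77) / ln(1224/2000) = -0.261365/-0.491023 ≈ 0.532.

α ≈ 0.532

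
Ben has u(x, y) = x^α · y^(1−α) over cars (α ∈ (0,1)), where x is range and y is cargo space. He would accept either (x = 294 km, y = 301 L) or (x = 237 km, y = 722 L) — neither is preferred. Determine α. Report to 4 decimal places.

Indifference: 294^α · 301^(1−α) = 237^α · 722^(1−α).
Rearrange to (294/237)^α = (722/301)^(1−α) and take logs: α·0.2155196 = (1−α)·0.8749149.
With A = 0.2155196 and B = 0.8749149: α·A = (1−α)·B, so α = B/(A+B) = 0.8749149/1.0904345 ≈ 0.8024.

α ≈ 0.8024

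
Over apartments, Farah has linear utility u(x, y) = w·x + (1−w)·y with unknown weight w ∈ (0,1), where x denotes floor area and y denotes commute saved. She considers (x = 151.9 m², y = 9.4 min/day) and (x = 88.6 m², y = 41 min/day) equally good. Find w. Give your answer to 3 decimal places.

Indifference: w·151.9 + (1−w)·9.4 = w·88.6 + (1−w)·41.
Rearranging, 63.3·w − 31.6·(1−w) = 0.
So w/(1−w) = 31.6/63.3 = 0.4992, giving w = 31.6/(63.3+31.6) = 0.333.

w = 0.333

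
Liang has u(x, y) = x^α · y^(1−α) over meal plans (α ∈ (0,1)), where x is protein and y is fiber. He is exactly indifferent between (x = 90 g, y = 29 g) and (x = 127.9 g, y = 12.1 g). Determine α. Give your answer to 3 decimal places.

Set the two utilities equal: 90^α·29^(1−α) = 127.9^α·12.1^(1−α).
Taking logs: α·ln 90 + (1−α)·ln 29 = α·ln 127.9 + (1−α)·ln 12.1, i.e. α·-0.351439 = (1−α)·-0.874090.
Thus α·(-1.225529) = -0.874090, so α = -0.874090/-1.225529 ≈ 0.713.

α ≈ 0.713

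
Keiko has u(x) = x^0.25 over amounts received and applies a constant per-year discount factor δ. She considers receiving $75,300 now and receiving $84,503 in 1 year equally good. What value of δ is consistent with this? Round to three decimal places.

δ ≈ 0.972

Indifference means u(75300) = δ · u(84503), so δ = u(75300)/u(84503).
With u(x) = x^0.25: δ = 75300^0.25/84503^0.25 = (75300/84503)^0.25 = 0.97158.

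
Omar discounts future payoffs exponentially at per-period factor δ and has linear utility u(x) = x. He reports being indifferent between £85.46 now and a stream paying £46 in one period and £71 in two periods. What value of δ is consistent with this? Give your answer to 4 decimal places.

Equating present values: 85.46 = 46δ + 71δ².
Rearranged: 71δ² + 46δ − 85.46 = 0.
By the quadratic formula (taking the positive root), δ = (−46 + √26386.64) / 142 ≈ 0.8200.

δ ≈ 0.8200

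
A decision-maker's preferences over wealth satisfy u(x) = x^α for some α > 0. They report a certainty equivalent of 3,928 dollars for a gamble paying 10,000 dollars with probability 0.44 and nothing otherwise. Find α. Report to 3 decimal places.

The lottery's expected utility is 0.44·u(10000) + 0.56·u(0) = 0.44·10000^α (since u(0) = 0 for α > 0).
Indifference: 3928^α = 0.44·10000^α, so (3928/10000)^α = 0.44.
Taking logs: α·ln(3928/10000) = ln(0.44), so α = -0.820981 / -0.934455 ≈ 0.879.

α ≈ 0.879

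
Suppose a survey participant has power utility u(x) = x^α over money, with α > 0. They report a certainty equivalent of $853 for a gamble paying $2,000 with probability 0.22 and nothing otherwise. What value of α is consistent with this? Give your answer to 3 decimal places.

The lottery's expected utility is 0.22·u(2000) + 0.78·u(0) = 0.22·2000^α (since u(0) = 0 for α > 0).
Indifference: 853^α = 0.22·2000^α, so (853/2000)^α = 0.22.
α = ln(0.22) / ln(853/2000) = -1.514128/-0.852143 ≈ 1.777.

α ≈ 1.777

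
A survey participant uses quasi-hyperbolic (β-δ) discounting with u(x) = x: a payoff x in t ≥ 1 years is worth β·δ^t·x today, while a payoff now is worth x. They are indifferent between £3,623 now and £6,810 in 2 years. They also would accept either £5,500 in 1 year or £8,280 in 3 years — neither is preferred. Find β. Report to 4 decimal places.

Both payoffs in the second observation are in the future, so β drops out: δ^1·5500 = δ^3·8280 ⇒ δ^2 = 5500/8280 = 0.66425, so δ = 0.81502.
Now use the now-vs-future pair: 3623 = β·δ^2·6810 gives β = 3623/(0.66425·6810) ≈ 0.8009.

β ≈ 0.8009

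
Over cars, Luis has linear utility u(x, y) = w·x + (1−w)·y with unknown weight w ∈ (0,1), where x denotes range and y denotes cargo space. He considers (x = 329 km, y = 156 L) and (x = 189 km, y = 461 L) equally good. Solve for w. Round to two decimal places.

Indifference: w·329 + (1−w)·156 = w·189 + (1−w)·461.
Collecting terms: w·140 = (1−w)·305.
Hence w = 305/(140+305) = 305/445 = 0.69.

w = 0.69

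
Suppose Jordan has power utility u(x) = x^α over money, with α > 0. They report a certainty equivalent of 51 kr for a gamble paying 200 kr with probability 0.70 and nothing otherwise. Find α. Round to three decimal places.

α ≈ 0.261

Since u(0) = 0, the lottery's EU is 0.70·200^α.
Setting u(51) equal to that: 51^α = 0.70·200^α ⇒ (51/200)^α = 0.70.
Taking logs: α·ln(51/200) = ln(0.70), so α = -0.356675 / -1.366492 ≈ 0.261.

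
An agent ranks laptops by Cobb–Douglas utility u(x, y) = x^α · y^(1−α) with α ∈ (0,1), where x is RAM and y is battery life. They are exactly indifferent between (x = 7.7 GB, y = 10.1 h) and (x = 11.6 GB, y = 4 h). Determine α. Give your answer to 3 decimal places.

Set the two utilities equal: 7.7^α·10.1^(1−α) = 11.6^α·4^(1−α).
Taking logs: α·ln 7.7 + (1−α)·ln 10.1 = α·ln 11.6 + (1−α)·ln 4, i.e. α·-0.409785 = (1−α)·-0.926241.
So α/(1−α) = (-0.926241)/(-0.409785) = 2.260310, and α = 2.260310/3.260310 ≈ 0.693.

α ≈ 0.693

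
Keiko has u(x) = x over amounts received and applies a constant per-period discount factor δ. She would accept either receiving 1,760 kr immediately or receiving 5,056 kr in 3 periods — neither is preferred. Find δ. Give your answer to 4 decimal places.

δ ≈ 0.7035

The payoff in 3 periods is discounted by δ^3, so u(1760) = δ^3·u(5056) and δ^3 = u(1760)/u(5056).
With u(x) = x: δ^3 = 1760/5056 = 0.34810.
Hence δ = (0.34810)^(1/3) = 0.703453.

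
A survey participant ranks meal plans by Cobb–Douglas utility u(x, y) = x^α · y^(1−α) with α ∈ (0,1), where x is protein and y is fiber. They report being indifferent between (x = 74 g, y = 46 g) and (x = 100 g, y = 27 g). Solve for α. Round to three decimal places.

α ≈ 0.639

Set the two utilities equal: 74^α·46^(1−α) = 100^α·27^(1−α).
Taking logs: α·ln 74 + (1−α)·ln 46 = α·ln 100 + (1−α)·ln 27, i.e. α·-0.301105 = (1−α)·-0.532805.
So α/(1−α) = (-0.532805)/(-0.301105) = 1.769499, and α = 1.769499/2.769499 ≈ 0.639.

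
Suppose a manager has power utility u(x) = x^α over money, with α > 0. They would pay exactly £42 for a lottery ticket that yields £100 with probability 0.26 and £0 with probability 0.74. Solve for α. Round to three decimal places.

EU(lottery) = 0.26·100^α + 0.74·0 = 0.26·100^α.
Setting u(42) equal to that: 42^α = 0.26·100^α ⇒ (42/100)^α = 0.26.
Take logs: α = ln 0.26 / ln(42/100) ≈ 1.55282.

α ≈ 1.553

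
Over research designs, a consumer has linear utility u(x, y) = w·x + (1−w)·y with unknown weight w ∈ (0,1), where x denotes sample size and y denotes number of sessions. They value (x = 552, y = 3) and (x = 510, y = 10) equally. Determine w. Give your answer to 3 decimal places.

w = 0.143

Equating utilities: w·552 + (1−w)·3 = w·510 + (1−w)·10.
Collecting terms: w·42 = (1−w)·7.
The marginal rate of substitution is 7/42, so w = 7/(42+7) = 0.143.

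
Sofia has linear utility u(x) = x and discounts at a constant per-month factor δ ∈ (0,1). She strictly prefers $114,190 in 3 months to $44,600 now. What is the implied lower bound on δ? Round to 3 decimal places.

δ > 0.731

Comparing present values: 44600 < δ^3·114190.
Hence δ^3 > 44600/114190 = 0.39058, and x ↦ x^(1/3) is increasing on (0,∞).
δ > (44600/114190)^(1/3) ≈ 0.731.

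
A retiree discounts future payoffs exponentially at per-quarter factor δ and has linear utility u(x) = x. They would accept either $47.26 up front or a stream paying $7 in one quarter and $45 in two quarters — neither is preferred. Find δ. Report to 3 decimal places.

δ ≈ 0.950

The stream is worth 7δ + 45δ² today, so 7δ + 45δ² = 47.26.
Rearranged: 45δ² + 7δ − 47.26 = 0.
The positive root is δ = [−7 + √(7² + 4·45·47.26)] / (2·45) = (−7 + 92.498)/90 ≈ 0.950.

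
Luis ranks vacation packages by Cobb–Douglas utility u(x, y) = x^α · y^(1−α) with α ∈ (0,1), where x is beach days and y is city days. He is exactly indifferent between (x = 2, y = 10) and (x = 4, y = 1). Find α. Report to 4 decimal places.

α ≈ 0.7686

Set the two utilities equal: 2^α·10^(1−α) = 4^α·1^(1−α).
Taking logs: α·ln 2 + (1−α)·ln 10 = α·ln 4 + (1−α)·ln 1, i.e. α·-0.6931472 = (1−α)·-2.3025851.
So α/(1−α) = (-2.3025851)/(-0.6931472) = 3.3219280, and α = 3.3219280/4.3219280 ≈ 0.7686.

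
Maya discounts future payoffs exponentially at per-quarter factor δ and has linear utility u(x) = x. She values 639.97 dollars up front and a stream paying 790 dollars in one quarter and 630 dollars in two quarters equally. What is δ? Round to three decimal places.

The stream is worth 790δ + 630δ² today, so 790δ + 630δ² = 639.97.
That is, 630δ² + 790δ − 639.97 = 0, a quadratic in δ.
δ = (−790 + √(790² + 4·630·639.97)) / (2·630) = (−790 + √2236824.40) / 1260 ≈ 0.560.

δ ≈ 0.560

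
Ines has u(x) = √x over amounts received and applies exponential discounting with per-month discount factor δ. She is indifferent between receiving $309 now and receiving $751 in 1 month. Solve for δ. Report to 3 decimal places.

δ ≈ 0.641

Indifference means u(309) = δ · u(751), so δ = u(309)/u(751).
Since u(x) = √x, δ = √(309/751) = 0.64144.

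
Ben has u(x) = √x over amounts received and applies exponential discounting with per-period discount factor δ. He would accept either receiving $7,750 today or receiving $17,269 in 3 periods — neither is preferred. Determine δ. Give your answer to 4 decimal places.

δ ≈ 0.8750

The payoff in 3 periods is discounted by δ^3, so u(7750) = δ^3·u(17269) and δ^3 = u(7750)/u(17269).
With u(x) = √x: δ^3 = √7750/√17269 = √(7750/17269) = 0.66991.
So δ = 0.66991^(1/3) ≈ 0.8750.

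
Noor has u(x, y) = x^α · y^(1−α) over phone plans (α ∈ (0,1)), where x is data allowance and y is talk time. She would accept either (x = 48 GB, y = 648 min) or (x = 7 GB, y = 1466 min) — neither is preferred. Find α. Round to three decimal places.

α ≈ 0.298

The Cobb–Douglas utilities coincide, so 48^α·648^(1−α) = 7^α·1466^(1−α).
Rearrange to (48/7)^α = (1466/648)^(1−α) and take logs: α·1.925291 = (1−α)·0.816402.
So α/(1−α) = (0.816402)/(1.925291) = 0.424041, and α = 0.424041/1.424041 ≈ 0.298.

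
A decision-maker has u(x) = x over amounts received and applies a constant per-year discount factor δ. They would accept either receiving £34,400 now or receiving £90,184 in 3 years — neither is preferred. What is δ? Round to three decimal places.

δ ≈ 0.725

Indifference means u(34400) = δ^3 · u(90184), so δ^3 = u(34400)/u(90184).
With u(x) = x: δ^3 = 34400/90184 = 0.38144.
Taking the cube root: δ = 0.38144^(1/3) ≈ 0.725.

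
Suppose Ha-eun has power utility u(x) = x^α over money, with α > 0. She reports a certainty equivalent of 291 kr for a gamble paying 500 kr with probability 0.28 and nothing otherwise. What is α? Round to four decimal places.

EU(lottery) = 0.28·500^α + 0.72·0 = 0.28·500^α.
Equating: 291^α = 0.28·500^α, i.e. 0.5820^α = 0.28.
Taking logs: α·ln(291/500) = ln(0.28), so α = -1.2729657 / -0.5412848 ≈ 2.3517.

α ≈ 2.3517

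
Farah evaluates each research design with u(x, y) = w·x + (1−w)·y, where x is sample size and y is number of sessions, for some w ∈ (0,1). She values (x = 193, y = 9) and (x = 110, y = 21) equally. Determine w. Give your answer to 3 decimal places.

Equating utilities: w·193 + (1−w)·9 = w·110 + (1−w)·21.
Rearranging, 83·w − 12·(1−w) = 0.
The marginal rate of substitution is 12/83, so w = 12/(83+12) = 0.126.

w = 0.126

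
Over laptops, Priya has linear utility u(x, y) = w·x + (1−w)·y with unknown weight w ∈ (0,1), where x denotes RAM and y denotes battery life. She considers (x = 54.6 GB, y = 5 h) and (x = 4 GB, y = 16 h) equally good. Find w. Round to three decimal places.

w = 0.179

u(54.6,5) = u(4,16) means w·54.6 + (1−w)·5 = w·4 + (1−w)·16.
Collecting terms: w·50.6 = (1−w)·11.
Hence w = 11/(50.6+11) = 11/61.6 = 0.179.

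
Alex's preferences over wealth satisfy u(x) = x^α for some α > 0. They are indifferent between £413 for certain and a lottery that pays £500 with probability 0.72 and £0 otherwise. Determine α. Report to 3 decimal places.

Since u(0) = 0, the lottery's EU is 0.72·500^α.
Equating: 413^α = 0.72·500^α, i.e. 0.8260^α = 0.72.
Take logs: α = ln 0.72 / ln(413/500) ≈ 1.71847.

α ≈ 1.718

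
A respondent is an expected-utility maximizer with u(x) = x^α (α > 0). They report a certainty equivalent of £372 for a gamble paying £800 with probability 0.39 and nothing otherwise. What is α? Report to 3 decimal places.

Since u(0) = 0, the lottery's EU is 0.39·800^α.
Equating: 372^α = 0.39·800^α, i.e. 0.4650^α = 0.39.
Taking logs: α·ln(372/800) = ln(0.39), so α = -0.941609 / -0.765718 ≈ 1.230.

α ≈ 1.230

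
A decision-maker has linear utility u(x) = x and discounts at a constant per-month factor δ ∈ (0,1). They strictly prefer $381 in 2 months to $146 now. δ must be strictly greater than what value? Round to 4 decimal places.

The preference means 146 < δ^2·381.
Hence δ^2 > 146/381 = 0.38320, and x ↦ x^(1/2) is increasing on (0,∞).
δ > 0.38320^(1/2) = 0.6190.

δ > 0.6190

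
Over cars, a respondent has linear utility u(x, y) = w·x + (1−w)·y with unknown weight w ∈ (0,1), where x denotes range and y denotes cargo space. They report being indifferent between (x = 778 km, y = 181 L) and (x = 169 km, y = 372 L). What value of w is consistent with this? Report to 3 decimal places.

w = 0.239

Indifference: w·778 + (1−w)·181 = w·169 + (1−w)·372.
Collecting terms: w·609 = (1−w)·191.
Hence w = 191/(609+191) = 191/800 = 0.239.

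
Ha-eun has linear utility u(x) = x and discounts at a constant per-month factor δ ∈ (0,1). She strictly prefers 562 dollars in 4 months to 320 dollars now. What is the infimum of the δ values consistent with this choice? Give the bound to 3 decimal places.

δ > 0.869

The preference means 320 < δ^4·562.
Dividing by 562: δ^4 > 0.56940. Both sides are positive, so the 4th root keeps the direction.
δ > 0.56940^(1/4) = 0.869.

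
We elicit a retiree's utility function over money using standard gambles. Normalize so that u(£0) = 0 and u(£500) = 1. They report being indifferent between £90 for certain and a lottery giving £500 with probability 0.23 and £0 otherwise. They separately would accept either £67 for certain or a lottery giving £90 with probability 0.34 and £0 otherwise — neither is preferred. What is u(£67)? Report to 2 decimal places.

0.08

First, u(£90) = 0.23·u(£500) + 0.77·u(£0) = 0.23.
The second indifference gives u(£67) = 0.34·u(£90) + 0.66·u(£0) = 0.34·0.23 + 0.66·0.00 = 0.0782.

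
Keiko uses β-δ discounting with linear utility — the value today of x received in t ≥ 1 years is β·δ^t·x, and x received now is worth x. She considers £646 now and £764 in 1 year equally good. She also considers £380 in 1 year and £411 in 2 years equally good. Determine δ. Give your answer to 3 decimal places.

δ ≈ 0.925

From the later pair, β·δ^1·380 = β·δ^2·411; dividing through, δ = 380/411 = 0.92457.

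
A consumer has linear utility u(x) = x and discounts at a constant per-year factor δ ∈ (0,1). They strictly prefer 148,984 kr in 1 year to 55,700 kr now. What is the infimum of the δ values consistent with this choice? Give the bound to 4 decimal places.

δ > 0.3739

Comparing present values: 55700 < δ·148984.
Dividing through by 148984 gives δ > 0.37387.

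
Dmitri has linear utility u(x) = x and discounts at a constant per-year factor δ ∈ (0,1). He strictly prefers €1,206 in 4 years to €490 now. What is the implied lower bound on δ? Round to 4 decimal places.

δ > 0.7984

Comparing present values: 490 < δ^4·1206.
Dividing by 1206: δ^4 > 0.40630. Both sides are positive, so the 4th root keeps the direction.
δ > 0.40630^(1/4) = 0.7984.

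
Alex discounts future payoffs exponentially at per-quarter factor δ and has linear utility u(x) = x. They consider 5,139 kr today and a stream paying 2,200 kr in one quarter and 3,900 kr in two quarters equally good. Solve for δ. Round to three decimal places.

δ ≈ 0.900

Present value of the stream is 2200·δ + 3900·δ². Indifference gives 2200δ + 3900δ² = 5139.
Rearranged: 3900δ² + 2200δ − 5139 = 0.
The positive root is δ = [−2200 + √(2200² + 4·3900·5139)] / (2·3900) = (−2200 + 9220.000)/7800 ≈ 0.900.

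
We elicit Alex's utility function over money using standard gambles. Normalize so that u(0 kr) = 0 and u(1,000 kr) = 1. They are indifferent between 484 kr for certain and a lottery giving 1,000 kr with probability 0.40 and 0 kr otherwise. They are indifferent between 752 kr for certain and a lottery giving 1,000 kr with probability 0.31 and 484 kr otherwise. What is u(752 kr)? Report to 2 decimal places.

0.59

From the first indifference, u(484 kr) = 0.40·u(1,000 kr) + 0.60·u(0 kr) = 0.40·1 + 0.60·0 = 0.40.
The second indifference gives u(752 kr) = 0.31·u(1,000 kr) + 0.69·u(484 kr) = 0.31·1.00 + 0.69·0.40 = 0.5860.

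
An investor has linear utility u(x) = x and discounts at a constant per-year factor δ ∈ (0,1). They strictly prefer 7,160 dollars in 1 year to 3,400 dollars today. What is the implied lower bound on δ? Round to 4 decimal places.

The preference means 3400 < δ·7160.
Dividing through by 7160 gives δ > 0.47486.

δ > 0.4749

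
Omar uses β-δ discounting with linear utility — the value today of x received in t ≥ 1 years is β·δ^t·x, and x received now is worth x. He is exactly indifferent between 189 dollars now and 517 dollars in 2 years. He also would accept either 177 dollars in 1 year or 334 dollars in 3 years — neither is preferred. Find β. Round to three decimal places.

β ≈ 0.690

The second indifference involves only future payoffs, so β cancels: β·δ^1·177 = β·δ^3·334, giving δ^2 = 177/334 = 0.52994, so δ = 0.72797.
Substituting δ into 189 = β·δ^2·517: β = 189/(273.979) ≈ 0.690.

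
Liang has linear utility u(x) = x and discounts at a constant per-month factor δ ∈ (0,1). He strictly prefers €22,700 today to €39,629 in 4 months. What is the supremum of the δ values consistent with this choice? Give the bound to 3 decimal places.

δ < 0.870

The preference means 22700 > δ^4·39629.
Dividing by 39629: δ^4 < 0.57281. Both sides are positive, so the 4th root keeps the direction.
δ < (22700/39629)^(1/4) ≈ 0.870.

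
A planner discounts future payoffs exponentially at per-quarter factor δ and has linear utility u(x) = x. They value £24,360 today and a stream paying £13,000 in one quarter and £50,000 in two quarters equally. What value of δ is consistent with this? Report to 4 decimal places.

δ ≈ 0.5800

Equating present values: 24360 = 13000δ + 50000δ².
That is, 50000δ² + 13000δ − 24360 = 0, a quadratic in δ.
The positive root is δ = [−13000 + √(13000² + 4·50000·24360)] / (2·50000) = (−13000 + 71000.000)/100000 ≈ 0.5800.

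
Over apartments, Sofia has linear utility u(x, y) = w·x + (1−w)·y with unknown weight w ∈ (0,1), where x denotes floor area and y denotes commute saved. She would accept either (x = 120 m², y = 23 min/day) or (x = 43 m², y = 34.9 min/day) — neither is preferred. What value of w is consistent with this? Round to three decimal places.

w = 0.134

Indifference: w·120 + (1−w)·23 = w·43 + (1−w)·34.9.
Rearranging, 77·w − 11.9·(1−w) = 0.
Hence w = 11.9/(77+11.9) = 11.9/88.9 = 0.134.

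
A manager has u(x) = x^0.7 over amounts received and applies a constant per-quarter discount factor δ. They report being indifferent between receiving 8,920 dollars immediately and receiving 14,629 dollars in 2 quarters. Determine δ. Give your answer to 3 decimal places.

Equating discounted utilities: u(8920) = δ^2·u(14629) ⇒ δ^2 = u(8920)/u(14629).
With u(x) = x^0.7: δ^2 = 8920^0.7/14629^0.7 = (8920/14629)^0.7 = 0.70730.
So δ = 0.70730^(1/2) ≈ 0.841.

δ ≈ 0.841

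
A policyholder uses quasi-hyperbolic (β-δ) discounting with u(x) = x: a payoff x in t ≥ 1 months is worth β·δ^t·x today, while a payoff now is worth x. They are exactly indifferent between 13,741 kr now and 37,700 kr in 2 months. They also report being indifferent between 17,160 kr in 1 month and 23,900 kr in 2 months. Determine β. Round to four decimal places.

β ≈ 0.7070

From the later pair, β·δ^1·17160 = β·δ^2·23900; dividing through, δ = 17160/23900 = 0.71799.
Now use the now-vs-future pair: 13741 = β·δ^2·37700 gives β = 13741/(0.51551·37700) ≈ 0.7070.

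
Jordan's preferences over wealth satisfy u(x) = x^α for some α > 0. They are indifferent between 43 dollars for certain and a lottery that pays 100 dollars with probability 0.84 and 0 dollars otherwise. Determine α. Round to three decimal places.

The lottery's expected utility is 0.84·u(100) + 0.16·u(0) = 0.84·100^α (since u(0) = 0 for α > 0).
Indifference: 43^α = 0.84·100^α, so (43/100)^α = 0.84.
Take logs: α = ln 0.84 / ln(43/100) ≈ 0.20659.

α ≈ 0.207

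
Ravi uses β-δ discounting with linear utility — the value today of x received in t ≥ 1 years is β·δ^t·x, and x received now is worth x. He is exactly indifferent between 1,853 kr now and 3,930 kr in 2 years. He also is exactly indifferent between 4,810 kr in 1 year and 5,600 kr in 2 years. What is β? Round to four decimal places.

From the later pair, β·δ^1·4810 = β·δ^2·5600; dividing through, δ = 4810/5600 = 0.85893.
Substituting δ into 1853 = β·δ^2·3930: β = 1853/(2899.390) ≈ 0.6391.

β ≈ 0.6391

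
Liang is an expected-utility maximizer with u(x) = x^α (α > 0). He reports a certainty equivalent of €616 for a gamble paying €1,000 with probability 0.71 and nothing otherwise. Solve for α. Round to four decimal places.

Since u(0) = 0, the lottery's EU is 0.71·1000^α.
Setting u(616) equal to that: 616^α = 0.71·1000^α ⇒ (616/1000)^α = 0.71.
α = ln(0.71) / ln(616/1000) = -0.3424903/-0.4845083 ≈ 0.7069.

α ≈ 0.7069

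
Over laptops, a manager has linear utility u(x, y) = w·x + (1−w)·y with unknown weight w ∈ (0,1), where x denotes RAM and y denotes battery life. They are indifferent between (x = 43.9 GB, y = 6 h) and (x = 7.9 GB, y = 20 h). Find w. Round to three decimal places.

u(43.9,6) = u(7.9,20) means w·43.9 + (1−w)·6 = w·7.9 + (1−w)·20.
Collecting terms: w·36 = (1−w)·14.
So w/(1−w) = 14/36 = 0.3889, giving w = 14/(36+14) = 0.280.

w = 0.280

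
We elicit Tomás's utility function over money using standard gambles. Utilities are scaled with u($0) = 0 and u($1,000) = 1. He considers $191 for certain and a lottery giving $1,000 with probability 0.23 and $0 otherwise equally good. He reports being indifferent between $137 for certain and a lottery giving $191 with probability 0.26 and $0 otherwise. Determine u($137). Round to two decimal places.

0.06

First, u($191) = 0.23·u($1,000) + 0.77·u($0) = 0.23.
Chaining: u($137) = 0.26·0.23 + 0.74·0.00 = 0.0598.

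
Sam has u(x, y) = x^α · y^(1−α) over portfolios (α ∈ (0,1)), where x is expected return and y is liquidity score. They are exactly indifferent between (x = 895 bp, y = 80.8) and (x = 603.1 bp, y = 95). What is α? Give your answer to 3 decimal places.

α ≈ 0.291

Set the two utilities equal: 895^α·80.8^(1−α) = 603.1^α·95^(1−α).
(895/603.1)^α = (95/80.8)^(1−α); take logs: α·ln(895/603.1) = (1−α)·ln(95/80.8), i.e. α·0.394741 = (1−α)·0.161900.
With A = 0.394741 and B = 0.161900: α·A = (1−α)·B, so α = B/(A+B) = 0.161900/0.556641 ≈ 0.291.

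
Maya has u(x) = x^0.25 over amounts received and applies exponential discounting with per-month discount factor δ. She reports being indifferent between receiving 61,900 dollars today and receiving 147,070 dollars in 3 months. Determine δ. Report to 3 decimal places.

δ ≈ 0.930

The payoff in 3 months is discounted by δ^3, so u(61900) = δ^3·u(147070) and δ^3 = u(61900)/u(147070).
Since u(x) = x^0.25, δ^3 = (61900/147070)^0.25 = 0.42089^0.25 = 0.80546.
Taking the cube root: δ = 0.80546^(1/3) ≈ 0.930.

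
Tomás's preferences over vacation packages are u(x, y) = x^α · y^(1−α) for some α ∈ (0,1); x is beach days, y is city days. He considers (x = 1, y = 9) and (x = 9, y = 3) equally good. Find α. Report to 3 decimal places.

α ≈ 0.333

Indifference: 1^α · 9^(1−α) = 9^α · 3^(1−α).
Taking logs: α·ln 1 + (1−α)·ln 9 = α·ln 9 + (1−α)·ln 3, i.e. α·-2.197225 = (1−α)·-1.098612.
So α/(1−α) = (-1.098612)/(-2.197225) = 0.500000, and α = 0.500000/1.500000 ≈ 0.333.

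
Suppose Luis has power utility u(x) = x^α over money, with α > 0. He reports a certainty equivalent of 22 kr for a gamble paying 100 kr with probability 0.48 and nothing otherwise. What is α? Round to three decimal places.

α ≈ 0.485

Since u(0) = 0, the lottery's EU is 0.48·100^α.
Equating: 22^α = 0.48·100^α, i.e. 0.2200^α = 0.48.
Taking logs: α·ln(22/100) = ln(0.48), so α = -0.733969 / -1.514128 ≈ 0.485.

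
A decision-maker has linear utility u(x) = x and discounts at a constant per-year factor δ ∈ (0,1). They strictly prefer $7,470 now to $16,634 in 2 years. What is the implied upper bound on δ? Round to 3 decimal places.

δ < 0.670

Under u(x) = x this choice says 7470 > δ^2·16634.
So δ^2 < 7470/16634 = 0.44908; taking the square root of both positive sides preserves the inequality.
δ < 0.44908^(1/2) = 0.670.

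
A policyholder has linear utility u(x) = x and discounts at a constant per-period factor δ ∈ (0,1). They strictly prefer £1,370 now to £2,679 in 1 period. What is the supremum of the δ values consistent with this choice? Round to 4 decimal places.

δ < 0.5114

Comparing present values: 1370 > δ·2679.
Dividing through by 2679 gives δ < 0.51138.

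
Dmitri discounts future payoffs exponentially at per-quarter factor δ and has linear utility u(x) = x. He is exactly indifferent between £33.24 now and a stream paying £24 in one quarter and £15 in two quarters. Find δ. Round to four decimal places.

δ ≈ 0.8900

Equating present values: 33.24 = 24δ + 15δ².
Rearranged: 15δ² + 24δ − 33.24 = 0.
δ = (−24 + √(24² + 4·15·33.24)) / (2·15) = (−24 + √2570.40) / 30 ≈ 0.8900.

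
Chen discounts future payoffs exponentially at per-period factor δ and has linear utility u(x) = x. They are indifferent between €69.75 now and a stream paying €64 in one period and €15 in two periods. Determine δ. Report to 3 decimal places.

δ ≈ 0.900

Equating present values: 69.75 = 64δ + 15δ².
That is, 15δ² + 64δ − 69.75 = 0, a quadratic in δ.
By the quadratic formula (taking the positive root), δ = (−64 + √8281.00) / 30 ≈ 0.900.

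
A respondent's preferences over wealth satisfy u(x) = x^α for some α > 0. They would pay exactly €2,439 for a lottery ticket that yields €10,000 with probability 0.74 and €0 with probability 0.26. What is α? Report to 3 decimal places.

α ≈ 0.213

The lottery's expected utility is 0.74·u(10000) + 0.26·u(0) = 0.74·10000^α (since u(0) = 0 for α > 0).
Equating: 2439^α = 0.74·10000^α, i.e. 0.2439^α = 0.74.
α = ln(0.74) / ln(2439/10000) = -0.301105/-1.410997 ≈ 0.213.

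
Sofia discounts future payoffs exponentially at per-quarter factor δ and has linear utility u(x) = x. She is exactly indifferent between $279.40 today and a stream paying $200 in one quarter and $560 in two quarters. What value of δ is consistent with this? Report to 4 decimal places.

The stream is worth 200δ + 560δ² today, so 200δ + 560δ² = 279.40.
So 560δ² + 200δ − 279.40 = 0.
The positive root is δ = [−200 + √(200² + 4·560·279.40)] / (2·560) = (−200 + 816.000)/1120 ≈ 0.5500.

δ ≈ 0.5500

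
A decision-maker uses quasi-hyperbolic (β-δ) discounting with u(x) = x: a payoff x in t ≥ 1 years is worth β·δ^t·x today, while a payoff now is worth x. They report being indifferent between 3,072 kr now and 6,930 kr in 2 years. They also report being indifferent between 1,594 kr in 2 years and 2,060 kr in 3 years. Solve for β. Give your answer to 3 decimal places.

From the later pair, β·δ^2·1594 = β·δ^3·2060; dividing through, δ = 1594/2060 = 0.77379.
Now use the now-vs-future pair: 3072 = β·δ^2·6930 gives β = 3072/(0.59875·6930) ≈ 0.740.

β ≈ 0.740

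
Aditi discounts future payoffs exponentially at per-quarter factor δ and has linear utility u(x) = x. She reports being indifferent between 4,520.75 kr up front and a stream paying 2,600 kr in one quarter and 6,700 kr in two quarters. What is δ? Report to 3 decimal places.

Equating present values: 4520.75 = 2600δ + 6700δ².
Rearranged: 6700δ² + 2600δ − 4520.75 = 0.
By the quadratic formula (taking the positive root), δ = (−2600 + √127916100.00) / 13400 ≈ 0.650.

δ ≈ 0.650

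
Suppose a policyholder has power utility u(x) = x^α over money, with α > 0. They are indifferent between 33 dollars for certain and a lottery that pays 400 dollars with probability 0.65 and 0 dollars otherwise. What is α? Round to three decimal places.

α ≈ 0.173

EU(lottery) = 0.65·400^α + 0.35·0 = 0.65·400^α.
Indifference: 33^α = 0.65·400^α, so (33/400)^α = 0.65.
Take logs: α = ln 0.65 / ln(33/400) ≈ 0.17266.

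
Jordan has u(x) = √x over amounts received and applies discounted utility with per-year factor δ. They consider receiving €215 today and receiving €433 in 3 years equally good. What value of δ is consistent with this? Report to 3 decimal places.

δ ≈ 0.890

The payoff in 3 years is discounted by δ^3, so u(215) = δ^3·u(433) and δ^3 = u(215)/u(433).
Since u(x) = √x, δ^3 = √(215/433) = 0.70465.
So δ = 0.70465^(1/3) ≈ 0.890.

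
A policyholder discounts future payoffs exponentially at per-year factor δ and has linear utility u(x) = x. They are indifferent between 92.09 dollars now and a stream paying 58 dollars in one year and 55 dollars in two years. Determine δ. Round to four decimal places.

Present value of the stream is 58·δ + 55·δ². Indifference gives 58δ + 55δ² = 92.09.
Rearranged: 55δ² + 58δ − 92.09 = 0.
δ = (−58 + √(58² + 4·55·92.09)) / (2·55) = (−58 + √23623.80) / 110 ≈ 0.8700.

δ ≈ 0.8700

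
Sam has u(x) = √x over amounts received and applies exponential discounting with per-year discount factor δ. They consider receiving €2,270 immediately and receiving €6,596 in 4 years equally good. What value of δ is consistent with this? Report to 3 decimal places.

δ ≈ 0.875

Indifference means u(2270) = δ^4 · u(6596), so δ^4 = u(2270)/u(6596).
Since u(x) = √x, δ^4 = √(2270/6596) = 0.58664.
Hence δ = (0.58664)^(1/4) = 0.87517.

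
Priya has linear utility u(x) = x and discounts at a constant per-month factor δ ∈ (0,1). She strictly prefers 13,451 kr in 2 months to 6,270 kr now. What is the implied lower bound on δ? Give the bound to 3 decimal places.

Comparing present values: 6270 < δ^2·13451.
So δ^2 > 6270/13451 = 0.46614; taking the square root of both positive sides preserves the inequality.
δ > (6270/13451)^(1/2) ≈ 0.683.

δ > 0.683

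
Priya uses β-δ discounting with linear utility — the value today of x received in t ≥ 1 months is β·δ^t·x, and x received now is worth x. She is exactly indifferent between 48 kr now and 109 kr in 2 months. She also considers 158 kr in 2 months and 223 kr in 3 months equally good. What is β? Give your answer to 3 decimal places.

From the later pair, β·δ^2·158 = β·δ^3·223; dividing through, δ = 158/223 = 0.70852.
Now use the now-vs-future pair: 48 = β·δ^2·109 gives β = 48/(0.50200·109) ≈ 0.877.

β ≈ 0.877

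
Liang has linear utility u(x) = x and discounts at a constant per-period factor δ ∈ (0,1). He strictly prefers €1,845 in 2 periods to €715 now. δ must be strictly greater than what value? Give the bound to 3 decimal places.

δ > 0.623

Comparing present values: 715 < δ^2·1845.
Dividing by 1845: δ^2 > 0.38753. Both sides are positive, so the square root keeps the direction.
δ > 0.38753^(1/2) = 0.623.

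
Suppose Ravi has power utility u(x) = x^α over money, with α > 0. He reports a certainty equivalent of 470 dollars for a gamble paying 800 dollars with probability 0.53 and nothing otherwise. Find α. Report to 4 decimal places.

α ≈ 1.1937

The lottery's expected utility is 0.53·u(800) + 0.47·u(0) = 0.53·800^α (since u(0) = 0 for α > 0).
Indifference: 470^α = 0.53·800^α, so (470/800)^α = 0.53.
α = ln(0.53) / ln(470/800) = -0.6348783/-0.5318790 ≈ 1.1937.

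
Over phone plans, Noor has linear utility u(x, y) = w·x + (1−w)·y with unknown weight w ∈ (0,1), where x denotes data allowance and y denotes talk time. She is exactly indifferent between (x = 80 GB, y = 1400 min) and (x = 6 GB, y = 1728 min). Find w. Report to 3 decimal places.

Indifference: w·80 + (1−w)·1400 = w·6 + (1−w)·1728.
Rearranging, 74·w − 328·(1−w) = 0.
Hence w = 328/(74+328) = 328/402 = 0.816.

w = 0.816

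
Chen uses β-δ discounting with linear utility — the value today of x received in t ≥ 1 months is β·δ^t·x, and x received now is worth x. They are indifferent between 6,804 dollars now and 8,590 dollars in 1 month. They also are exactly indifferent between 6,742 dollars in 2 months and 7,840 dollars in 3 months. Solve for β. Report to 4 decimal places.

Both payoffs in the second observation are in the future, so β drops out: δ^2·6742 = δ^3·7840 ⇒ δ = 6742/7840 = 0.85995.
Substituting δ into 6804 = β·δ·8590: β = 6804/(7386.962) ≈ 0.9211.

β ≈ 0.9211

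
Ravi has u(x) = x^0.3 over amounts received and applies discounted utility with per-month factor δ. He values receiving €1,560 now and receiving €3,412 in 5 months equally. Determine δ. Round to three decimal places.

The payoff in 5 months is discounted by δ^5, so u(1560) = δ^5·u(3412) and δ^5 = u(1560)/u(3412).
Since u(x) = x^0.3, δ^5 = (1560/3412)^0.3 = 0.45721^0.3 = 0.79074.
Taking the 5th root: δ = 0.79074^(1/5) ≈ 0.954.

δ ≈ 0.954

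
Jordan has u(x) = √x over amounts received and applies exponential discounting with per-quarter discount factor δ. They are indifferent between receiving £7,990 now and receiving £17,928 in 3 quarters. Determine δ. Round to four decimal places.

δ ≈ 0.8740

The payoff in 3 quarters is discounted by δ^3, so u(7990) = δ^3·u(17928) and δ^3 = u(7990)/u(17928).
Since u(x) = √x, δ^3 = √(7990/17928) = 0.66759.
Taking the cube root: δ = 0.66759^(1/3) ≈ 0.8740.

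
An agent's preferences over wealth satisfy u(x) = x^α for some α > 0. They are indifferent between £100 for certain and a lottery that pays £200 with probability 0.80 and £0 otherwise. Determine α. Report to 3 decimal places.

α ≈ 0.322

Since u(0) = 0, the lottery's EU is 0.80·200^α.
Setting u(100) equal to that: 100^α = 0.80·200^α ⇒ (100/200)^α = 0.80.
α = ln(0.80) / ln(100/200) = -0.223144/-0.693147 ≈ 0.322.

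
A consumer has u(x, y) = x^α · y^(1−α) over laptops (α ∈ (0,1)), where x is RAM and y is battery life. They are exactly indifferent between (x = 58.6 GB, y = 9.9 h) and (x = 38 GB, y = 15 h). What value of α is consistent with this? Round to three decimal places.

α ≈ 0.490

The Cobb–Douglas utilities coincide, so 58.6^α·9.9^(1−α) = 38^α·15^(1−α).
Taking logs: α·ln 58.6 + (1−α)·ln 9.9 = α·ln 38 + (1−α)·ln 15, i.e. α·0.433149 = (1−α)·0.415515.
Thus α·(0.848664) = 0.415515, so α = 0.415515/0.848664 ≈ 0.490.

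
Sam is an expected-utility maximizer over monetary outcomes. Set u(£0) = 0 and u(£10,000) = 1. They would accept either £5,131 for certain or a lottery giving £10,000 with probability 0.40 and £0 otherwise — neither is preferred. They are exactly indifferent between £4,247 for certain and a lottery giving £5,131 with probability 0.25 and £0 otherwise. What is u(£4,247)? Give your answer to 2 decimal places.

First, u(£5,131) = 0.40·u(£10,000) + 0.60·u(£0) = 0.40.
Chaining: u(£4,247) = 0.25·0.40 + 0.75·0.00 = 0.1000.

0.10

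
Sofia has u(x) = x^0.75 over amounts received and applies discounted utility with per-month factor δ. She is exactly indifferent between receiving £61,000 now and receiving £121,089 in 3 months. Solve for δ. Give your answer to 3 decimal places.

δ ≈ 0.842

Equating discounted utilities: u(61000) = δ^3·u(121089) ⇒ δ^3 = u(61000)/u(121089).
With u(x) = x^0.75: δ^3 = 61000^0.75/121089^0.75 = (61000/121089)^0.75 = 0.59796.
Taking the cube root: δ = 0.59796^(1/3) ≈ 0.842.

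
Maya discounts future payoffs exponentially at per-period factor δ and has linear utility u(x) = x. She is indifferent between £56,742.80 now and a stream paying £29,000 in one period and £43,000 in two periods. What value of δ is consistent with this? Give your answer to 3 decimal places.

Present value of the stream is 29000·δ + 43000·δ². Indifference gives 29000δ + 43000δ² = 56742.80.
That is, 43000δ² + 29000δ − 56742.80 = 0, a quadratic in δ.
δ = (−29000 + √(29000² + 4·43000·56742.80)) / (2·43000) = (−29000 + √10600761600.00) / 86000 ≈ 0.860.

δ ≈ 0.860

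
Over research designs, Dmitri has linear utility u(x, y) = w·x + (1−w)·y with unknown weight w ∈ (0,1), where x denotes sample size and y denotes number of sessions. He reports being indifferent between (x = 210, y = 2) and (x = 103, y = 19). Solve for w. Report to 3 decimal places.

Equating utilities: w·210 + (1−w)·2 = w·103 + (1−w)·19.
Collecting terms: w·107 = (1−w)·17.
So w/(1−w) = 17/107 = 0.1589, giving w = 17/(107+17) = 0.137.

w = 0.137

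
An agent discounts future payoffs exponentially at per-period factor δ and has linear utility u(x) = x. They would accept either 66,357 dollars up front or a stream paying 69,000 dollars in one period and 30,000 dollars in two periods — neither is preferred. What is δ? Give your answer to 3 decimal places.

δ ≈ 0.730

Equating present values: 66357 = 69000δ + 30000δ².
So 30000δ² + 69000δ − 66357 = 0.
δ = (−69000 + √(69000² + 4·30000·66357)) / (2·30000) = (−69000 + √12723840000.00) / 60000 ≈ 0.730.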